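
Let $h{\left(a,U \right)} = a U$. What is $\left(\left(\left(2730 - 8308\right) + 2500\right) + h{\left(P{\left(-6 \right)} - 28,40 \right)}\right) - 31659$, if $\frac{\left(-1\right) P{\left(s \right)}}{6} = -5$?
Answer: $-34657$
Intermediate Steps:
$P{\left(s \right)} = 30$ ($P{\left(s \right)} = \left(-6\right) \left(-5\right) = 30$)
$h{\left(a,U \right)} = U a$
$\left(\left(\left(2730 - 8308\right) + 2500\right) + h{\left(P{\left(-6 \right)} - 28,40 \right)}\right) - 31659 = \left(\left(\left(2730 - 8308\right) + 2500\right) + 40 \left(30 - 28\right)\right) - 31659 = \left(\left(-5578 + 2500\right) + 40 \cdot 2\right) - 31659 = \left(-3078 + 80\right) - 31659 = -2998 - 31659 = -34657$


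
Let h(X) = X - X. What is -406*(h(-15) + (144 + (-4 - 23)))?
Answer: -47502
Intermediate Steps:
h(X) = 0
-406*(h(-15) + (144 + (-4 - 23))) = -406*(0 + (144 + (-4 - 23))) = -406*(0 + (144 - 27)) = -406*(0 + 117) = -406*117 = -47502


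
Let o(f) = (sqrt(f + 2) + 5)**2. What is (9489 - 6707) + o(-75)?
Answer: 2734 + 10*I*sqrt(73) ≈ 2734.0 + 85.44*I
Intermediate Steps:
o(f) = (5 + sqrt(2 + f))**2 (o(f) = (sqrt(2 + f) + 5)**2 = (5 + sqrt(2 + f))**2)
(9489 - 6707) + o(-75) = (9489 - 6707) + (5 + sqrt(2 - 75))**2 = 2782 + (5 + sqrt(-73))**2 = 2782 + (5 + I*sqrt(73))**2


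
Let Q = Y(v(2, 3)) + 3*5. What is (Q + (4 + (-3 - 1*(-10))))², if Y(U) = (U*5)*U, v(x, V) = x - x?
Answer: 676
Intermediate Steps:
v(x, V) = 0
Y(U) = 5*U² (Y(U) = (5*U)*U = 5*U²)
Q = 15 (Q = 5*0² + 3*5 = 5*0 + 15 = 0 + 15 = 15)
(Q + (4 + (-3 - 1*(-10))))² = (15 + (4 + (-3 - 1*(-10))))² = (15 + (4 + (-3 + 10)))² = (15 + (4 + 7))² = (15 + 11)² = 26² = 676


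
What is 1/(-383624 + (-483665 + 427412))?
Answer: -1/439877 ≈ -2.2734e-6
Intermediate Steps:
1/(-383624 + (-483665 + 427412)) = 1/(-383624 - 56253) = 1/(-439877) = -1/439877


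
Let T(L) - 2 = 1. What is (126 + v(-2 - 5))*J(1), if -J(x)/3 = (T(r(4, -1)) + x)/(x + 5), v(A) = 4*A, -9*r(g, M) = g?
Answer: -196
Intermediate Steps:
r(g, M) = -g/9
T(L) = 3 (T(L) = 2 + 1 = 3)
J(x) = -3*(3 + x)/(5 + x) (J(x) = -3*(3 + x)/(x + 5) = -3*(3 + x)/(5 + x))
(126 + v(-2 - 5))*J(1) = (126 + 4*(-2 - 5))*(3*(-3 - 1*1)/(5 + 1)) = (126 + 4*(-7))*(3*(-3 - 1)/6) = (126 - 28)*(3*(1/6)*(-4)) = 98*(-2) = -196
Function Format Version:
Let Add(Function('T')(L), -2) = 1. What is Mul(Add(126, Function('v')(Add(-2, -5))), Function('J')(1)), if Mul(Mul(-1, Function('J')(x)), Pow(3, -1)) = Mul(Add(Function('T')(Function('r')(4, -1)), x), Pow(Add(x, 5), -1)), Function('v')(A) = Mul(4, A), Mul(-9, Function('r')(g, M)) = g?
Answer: -196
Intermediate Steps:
Function('r')(g, M) = Mul(Rational(-1, 9), g)
Function('T')(L) = 3 (Function('T')(L) = Add(2, 1) = 3)
Function('J')(x) = Mul(-3, Pow(Add(5, x), -1), Add(3, x)) (Function('J')(x) = Mul(-3, Mul(Add(3, x), Pow(Add(x, 5), -1))) = Mul(-3, Mul(Add(3, x), Pow(Add(5, x), -1))) = Mul(-3, Mul(Pow(Add(5, x), -1), Add(3, x))) = Mul(-3, Pow(Add(5, x), -1), Add(3, x)))
Mul(Add(126, Function('v')(Add(-2, -5))), Function('J')(1)) = Mul(Add(126, Mul(4, Add(-2, -5))), Mul(3, Pow(Add(5, 1), -1), Add(-3, Mul(-1, 1)))) = Mul(Add(126, Mul(4, -7)), Mul(3, Pow(6, -1), Add(-3, -1))) = Mul(Add(126, -28), Mul(3, Rational(1, 6), -4)) = Mul(98, -2) = -196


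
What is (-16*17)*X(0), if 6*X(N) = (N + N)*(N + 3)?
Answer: 0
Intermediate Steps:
X(N) = N*(3 + N)/3 (X(N) = ((N + N)*(N + 3))/6 = ((2*N)*(3 + N))/6 = (2*N*(3 + N))/6 = N*(3 + N)/3)
(-16*17)*X(0) = (-16*17)*((1/3)*0*(3 + 0)) = -272*0*3/3 = -272*0 = 0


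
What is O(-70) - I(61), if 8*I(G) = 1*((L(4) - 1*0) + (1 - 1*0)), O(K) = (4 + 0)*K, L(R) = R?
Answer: -2245/8 ≈ -280.63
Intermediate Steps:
O(K) = 4*K
I(G) = 5/8 (I(G) = (1*((4 - 1*0) + (1 - 1*0)))/8 = (1*((4 + 0) + (1 + 0)))/8 = (1*(4 + 1))/8 = (1*5)/8 = (⅛)*5 = 5/8)
O(-70) - I(61) = 4*(-70) - 1*5/8 = -280 - 5/8 = -2245/8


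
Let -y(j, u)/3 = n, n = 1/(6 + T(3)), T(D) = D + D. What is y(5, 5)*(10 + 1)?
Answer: -11/4 ≈ -2.7500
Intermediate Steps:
T(D) = 2*D
n = 1/12 (n = 1/(6 + 2*3) = 1/(6 + 6) = 1/12 ≈ 0.083333)
y(j, u) = -1/4 (y(j, u) = -3*1/12 = -1/4)
y(5, 5)*(10 + 1) = -(10 + 1)/4 = -1/4*11 = -11/4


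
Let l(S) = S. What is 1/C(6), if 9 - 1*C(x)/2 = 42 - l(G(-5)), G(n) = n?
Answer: -1/76 ≈ -0.013158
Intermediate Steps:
C(x) = -76 (C(x) = 18 - 2*(42 - 1*(-5)) = 18 - 2*(42 + 5) = 18 - 2*47 = 18 - 94 = -76)
1/C(6) = 1/(-76) = -1/76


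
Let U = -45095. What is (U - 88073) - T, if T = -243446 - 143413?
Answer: 253691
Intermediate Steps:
T = -386859
(U - 88073) - T = (-45095 - 88073) - 1*(-386859) = -133168 + 386859 = 253691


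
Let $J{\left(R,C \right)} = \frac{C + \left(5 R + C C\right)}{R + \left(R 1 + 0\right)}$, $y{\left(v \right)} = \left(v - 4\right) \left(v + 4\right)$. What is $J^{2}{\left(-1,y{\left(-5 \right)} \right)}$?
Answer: $\frac{7225}{4} \approx 1806.3$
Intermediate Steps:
$y{\left(v \right)} = \left(-4 + v\right) \left(4 + v\right)$
$J{\left(R,C \right)} = \frac{C + C^{2} + 5 R}{2 R}$ ($J{\left(R,C \right)} = \frac{C + \left(5 R + C^{2}\right)}{R + \left(R + 0\right)} = \frac{C + \left(C^{2} + 5 R\right)}{R + R} = \frac{C + C^{2} + 5 R}{2 R}$)
$J^{2}{\left(-1,y{\left(-5 \right)} \right)} = \left(\frac{\left(-16 + \left(-5\right)^{2}\right) + \left(-16 + \left(-5\right)^{2}\right)^{2} + 5 \left(-1\right)}{2 \left(-1\right)}\right)^{2} = \left(\frac{1}{2} \left(-1\right) \left(\left(-16 + 25\right) + \left(-16 + 25\right)^{2} - 5\right)\right)^{2} = \left(\frac{1}{2} \left(-1\right) \left(9 + 9^{2} - 5\right)\right)^{2} = \left(\frac{1}{2} \left(-1\right) \left(9 + 81 - 5\right)\right)^{2} = \left(\frac{1}{2} \left(-1\right) 85\right)^{2} = \left(- \frac{85}{2}\right)^{2} = \frac{7225}{4}$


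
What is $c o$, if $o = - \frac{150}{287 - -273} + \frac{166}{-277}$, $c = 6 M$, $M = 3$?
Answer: $- \frac{121059}{7756} \approx -15.608$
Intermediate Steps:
$c = 18$ ($c = 6 \cdot 3 = 18$)
$o = - \frac{13451}{15512}$ ($o = - \frac{150}{287 + 273} + 166 \left(- \frac{1}{277}\right) = - \frac{150}{560} - \frac{166}{277} = \left(-150\right) \frac{1}{560} - \frac{166}{277} = - \frac{15}{56} - \frac{166}{277} = - \frac{13451}{15512} \approx -0.86714$)
$c o = 18 \left(- \frac{13451}{15512}\right) = - \frac{121059}{7756}$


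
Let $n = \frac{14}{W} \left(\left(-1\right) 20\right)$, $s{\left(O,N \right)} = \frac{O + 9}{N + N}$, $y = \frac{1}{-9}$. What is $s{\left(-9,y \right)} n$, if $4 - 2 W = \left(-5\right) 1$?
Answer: $0$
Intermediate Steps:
$W = \frac{9}{2}$ ($W = 2 - \frac{\left(-5\right) 1}{2} = 2 - - \frac{5}{2} = 2 + \frac{5}{2} = \frac{9}{2} \approx 4.5$)
$y = - \frac{1}{9} \approx -0.11111$
$s{\left(O,N \right)} = \frac{9 + O}{2 N}$
$n = - \frac{560}{9}$ ($n = \frac{14}{\frac{9}{2}} \left(\left(-1\right) 20\right) = 14 \cdot \frac{2}{9} \left(-20\right) = \frac{28}{9} \left(-20\right) = - \frac{560}{9} \approx -62.222$)
$s{\left(-9,y \right)} n = \frac{9 - 9}{2 \left(- \frac{1}{9}\right)} \left(- \frac{560}{9}\right) = \frac{1}{2} \left(-9\right) 0 \left(- \frac{560}{9}\right) = 0 \left(- \frac{560}{9}\right) = 0$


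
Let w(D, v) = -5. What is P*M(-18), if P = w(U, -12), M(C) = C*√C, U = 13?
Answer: 270*I*√2 ≈ 381.84*I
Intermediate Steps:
M(C) = C^(3/2)
P = -5
P*M(-18) = -(-270)*I*√2 = 270*I*√2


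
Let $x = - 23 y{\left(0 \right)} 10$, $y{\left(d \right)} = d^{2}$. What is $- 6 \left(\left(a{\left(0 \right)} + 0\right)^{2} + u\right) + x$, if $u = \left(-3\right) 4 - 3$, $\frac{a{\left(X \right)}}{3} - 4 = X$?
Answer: $-774$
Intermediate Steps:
$a{\left(X \right)} = 12 + 3 X$
$u = -15$ ($u = -12 - 3 = -15$)
$x = 0$ ($x = - 23 \cdot 0^{2} \cdot 10 = \left(-23\right) 0 \cdot 10 = 0 \cdot 10 = 0$)
$- 6 \left(\left(a{\left(0 \right)} + 0\right)^{2} + u\right) + x = - 6 \left(\left(\left(12 + 3 \cdot 0\right) + 0\right)^{2} - 15\right) + 0 = - 6 \left(\left(\left(12 + 0\right) + 0\right)^{2} - 15\right) + 0 = - 6 \left(\left(12 + 0\right)^{2} - 15\right) + 0 = - 6 \left(12^{2} - 15\right) + 0 = - 6 \left(144 - 15\right) + 0 = \left(-6\right) 129 + 0 = -774 + 0 = -774$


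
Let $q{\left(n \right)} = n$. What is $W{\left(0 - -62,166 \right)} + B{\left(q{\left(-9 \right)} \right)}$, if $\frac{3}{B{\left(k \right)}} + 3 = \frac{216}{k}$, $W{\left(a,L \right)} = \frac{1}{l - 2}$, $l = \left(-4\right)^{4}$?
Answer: $- \frac{245}{2286} \approx -0.10717$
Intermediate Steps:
$l = 256$
$W{\left(a,L \right)} = \frac{1}{254}$ ($W{\left(a,L \right)} = \frac{1}{256 - 2} = \frac{1}{254}$)
$B{\left(k \right)} = \frac{3}{-3 + \frac{216}{k}}$
$W{\left(0 - -62,166 \right)} + B{\left(q{\left(-9 \right)} \right)} = \frac{1}{254} - - \frac{9}{-72 - 9} = \frac{1}{254} - - \frac{9}{-81} = \frac{1}{254} - \left(-9\right) \left(- \frac{1}{81}\right) = \frac{1}{254} - \frac{1}{9} = - \frac{245}{2286}$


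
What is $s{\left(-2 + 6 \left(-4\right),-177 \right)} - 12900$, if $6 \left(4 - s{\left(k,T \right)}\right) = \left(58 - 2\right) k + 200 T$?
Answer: $- \frac{20260}{3} \approx -6753.3$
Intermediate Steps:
$s{\left(k,T \right)} = 4 - \frac{100 T}{3} - \frac{28 k}{3}$ ($s{\left(k,T \right)} = 4 - \frac{\left(58 - 2\right) k + 200 T}{6} = 4 - \frac{56 k + 200 T}{6} = 4 - \left(\frac{28 k}{3} + \frac{100 T}{3}\right) = 4 - \frac{100 T}{3} - \frac{28 k}{3}$)
$s{\left(-2 + 6 \left(-4\right),-177 \right)} - 12900 = \left(4 - -5900 - \frac{28 \left(-2 + 6 \left(-4\right)\right)}{3}\right) - 12900 = \left(4 + 5900 - \frac{28 \left(-2 - 24\right)}{3}\right) - 12900 = \left(4 + 5900 - - \frac{728}{3}\right) - 12900 = \left(4 + 5900 + \frac{728}{3}\right) - 12900 = \frac{18440}{3} - 12900 = - \frac{20260}{3}$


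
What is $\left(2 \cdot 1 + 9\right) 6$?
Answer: $66$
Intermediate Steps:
$\left(2 \cdot 1 + 9\right) 6 = \left(2 + 9\right) 6 = 11 \cdot 6 = 66$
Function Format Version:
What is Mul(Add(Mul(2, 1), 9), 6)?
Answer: 66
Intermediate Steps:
Mul(Add(Mul(2, 1), 9), 6) = Mul(Add(2, 9), 6) = Mul(11, 6) = 66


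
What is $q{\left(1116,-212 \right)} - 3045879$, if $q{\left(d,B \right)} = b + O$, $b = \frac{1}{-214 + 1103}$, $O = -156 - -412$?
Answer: $- \frac{2707558846}{889} \approx -3.0456 \cdot 10^{6}$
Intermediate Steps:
$O = 256$ ($O = -156 + 412 = 256$)
$b = \frac{1}{889} \approx 0.0011249$
$q{\left(d,B \right)} = \frac{227585}{889}$ ($q{\left(d,B \right)} = \frac{1}{889} + 256 = \frac{227585}{889}$)
$q{\left(1116,-212 \right)} - 3045879 = \frac{227585}{889} - 3045879 = - \frac{2707558846}{889}$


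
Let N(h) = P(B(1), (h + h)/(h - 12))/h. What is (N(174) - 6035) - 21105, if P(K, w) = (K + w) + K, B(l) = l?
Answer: -63751804/2349 ≈ -27140.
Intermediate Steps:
P(K, w) = w + 2*K
N(h) = (2 + 2*h/(-12 + h))/h (N(h) = ((h + h)/(h - 12) + 2*1)/h = ((2*h)/(-12 + h) + 2)/h = (2*h/(-12 + h) + 2)/h = (2 + 2*h/(-12 + h))/h)
(N(174) - 6035) - 21105 = (4*(-6 + 174)/(174*(-12 + 174)) - 6035) - 21105 = (4*(1/174)*168/162 - 6035) - 21105 = (4*(1/174)*(1/162)*168 - 6035) - 21105 = (56/2349 - 6035) - 21105 = -14176159/2349 - 21105 = -63751804/2349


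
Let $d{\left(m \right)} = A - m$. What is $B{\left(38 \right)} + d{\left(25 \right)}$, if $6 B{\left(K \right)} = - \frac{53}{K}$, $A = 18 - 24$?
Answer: $- \frac{7121}{228} \approx -31.232$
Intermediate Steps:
$A = -6$ ($A = 18 - 24 = -6$)
$B{\left(K \right)} = - \frac{53}{6 K}$ ($B{\left(K \right)} = \frac{\left(-53\right) \frac{1}{K}}{6} = - \frac{53}{6 K}$)
$d{\left(m \right)} = -6 - m$
$B{\left(38 \right)} + d{\left(25 \right)} = - \frac{53}{6 \cdot 38} - 31 = \left(- \frac{53}{6}\right) \frac{1}{38} - 31 = - \frac{53}{228} - 31 = - \frac{7121}{228}$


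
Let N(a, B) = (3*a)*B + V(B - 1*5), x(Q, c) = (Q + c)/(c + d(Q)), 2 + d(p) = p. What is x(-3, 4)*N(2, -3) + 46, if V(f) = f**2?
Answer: 0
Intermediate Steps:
d(p) = -2 + p
x(Q, c) = (Q + c)/(-2 + Q + c) (x(Q, c) = (Q + c)/(c + (-2 + Q)) = (Q + c)/(-2 + Q + c))
N(a, B) = (-5 + B)**2 + 3*B*a (N(a, B) = (3*a)*B + (B - 1*5)**2 = 3*B*a + (B - 5)**2 = 3*B*a + (-5 + B)**2 = (-5 + B)**2 + 3*B*a)
x(-3, 4)*N(2, -3) + 46 = ((-3 + 4)/(-2 - 3 + 4))*((-5 - 3)**2 + 3*(-3)*2) + 46 = (1/(-1))*((-8)**2 - 18) + 46 = (-1*1)*(64 - 18) + 46 = -1*46 + 46 = -46 + 46 = 0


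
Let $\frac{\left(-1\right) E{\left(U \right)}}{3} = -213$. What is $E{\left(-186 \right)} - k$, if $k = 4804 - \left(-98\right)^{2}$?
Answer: $5439$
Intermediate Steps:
$E{\left(U \right)} = 639$ ($E{\left(U \right)} = \left(-3\right) \left(-213\right) = 639$)
$k = -4800$ ($k = 4804 - 9604 = -4800$)
$E{\left(-186 \right)} - k = 639 - -4800 = 639 + 4800 = 5439$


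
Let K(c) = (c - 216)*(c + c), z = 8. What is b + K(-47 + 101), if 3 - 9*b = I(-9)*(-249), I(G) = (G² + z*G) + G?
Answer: -52487/3 ≈ -17496.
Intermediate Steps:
I(G) = G² + 9*G (I(G) = (G² + 8*G) + G = G² + 9*G)
b = ⅓ (b = ⅓ - (-9*(9 - 9))*(-249)/9 = ⅓ - (-9*0)*(-249)/9 = ⅓ - 0*(-249) = ⅓ - ⅑*0 = ⅓ + 0 = ⅓ ≈ 0.33333)
K(c) = 2*c*(-216 + c) (K(c) = (-216 + c)*(2*c) = 2*c*(-216 + c))
b + K(-47 + 101) = ⅓ + 2*(-47 + 101)*(-216 + (-47 + 101)) = ⅓ + 2*54*(-216 + 54) = ⅓ + 2*54*(-162) = ⅓ - 17496 = -52487/3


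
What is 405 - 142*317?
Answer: -44609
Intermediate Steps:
405 - 142*317 = 405 - 45014 = -44609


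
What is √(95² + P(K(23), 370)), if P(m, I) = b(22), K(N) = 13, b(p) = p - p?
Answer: 95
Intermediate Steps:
b(p) = 0
P(m, I) = 0
√(95² + P(K(23), 370)) = √(95² + 0) = √(9025 + 0) = √9025 = 95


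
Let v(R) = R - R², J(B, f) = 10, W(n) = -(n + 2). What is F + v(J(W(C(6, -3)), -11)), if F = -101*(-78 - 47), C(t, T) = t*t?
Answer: 12535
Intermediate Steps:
C(t, T) = t²
W(n) = -2 - n (W(n) = -(2 + n) = -2 - n)
F = 12625 (F = -101*(-125) = 12625)
F + v(J(W(C(6, -3)), -11)) = 12625 + 10*(1 - 1*10) = 12625 + 10*(1 - 10) = 12625 + 10*(-9) = 12625 - 90 = 12535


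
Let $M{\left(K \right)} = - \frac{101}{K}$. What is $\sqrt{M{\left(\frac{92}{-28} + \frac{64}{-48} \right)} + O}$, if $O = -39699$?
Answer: $\frac{167 i \sqrt{13386}}{97} \approx 199.19 i$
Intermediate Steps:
$\sqrt{M{\left(\frac{92}{-28} + \frac{64}{-48} \right)} + O} = \sqrt{- \frac{101}{\frac{92}{-28} + \frac{64}{-48}} - 39699} = \sqrt{- \frac{101}{92 \left(- \frac{1}{28}\right) + 64 \left(- \frac{1}{48}\right)} - 39699} = \sqrt{- \frac{101}{- \frac{23}{7} - \frac{4}{3}} - 39699} = \sqrt{- \frac{101}{- \frac{97}{21}} - 39699} = \sqrt{\left(-101\right) \left(- \frac{21}{97}\right) - 39699} = \sqrt{\frac{2121}{97} - 39699} = \sqrt{- \frac{3848682}{97}} = \frac{167 i \sqrt{13386}}{97}$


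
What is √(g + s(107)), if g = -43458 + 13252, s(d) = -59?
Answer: I*√30265 ≈ 173.97*I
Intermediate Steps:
g = -30206
√(g + s(107)) = √(-30206 - 59) = √(-30265) = I*√30265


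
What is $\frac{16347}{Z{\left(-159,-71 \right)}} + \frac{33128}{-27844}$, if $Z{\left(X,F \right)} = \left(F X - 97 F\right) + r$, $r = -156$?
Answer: $- \frac{35450173}{125437220} \approx -0.28261$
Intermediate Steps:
$Z{\left(X,F \right)} = -156 - 97 F + F X$ ($Z{\left(X,F \right)} = \left(F X - 97 F\right) - 156 = \left(- 97 F + F X\right) - 156 = -156 - 97 F + F X$)
$\frac{16347}{Z{\left(-159,-71 \right)}} + \frac{33128}{-27844} = \frac{16347}{-156 - -6887 - -11289} + \frac{33128}{-27844} = \frac{16347}{-156 + 6887 + 11289} + 33128 \left(- \frac{1}{27844}\right) = \frac{16347}{18020} - \frac{8282}{6961} = - \frac{35450173}{125437220}$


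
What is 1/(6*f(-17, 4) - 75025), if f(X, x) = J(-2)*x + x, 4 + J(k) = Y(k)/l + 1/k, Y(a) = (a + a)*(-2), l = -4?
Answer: -1/75157 ≈ -1.3305e-5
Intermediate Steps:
Y(a) = -4*a (Y(a) = (2*a)*(-2) = -4*a)
J(k) = -4 + k + 1/k (J(k) = -4 + (-4*k/(-4) + 1/k) = -4 + (-4*k*(-¼) + 1/k) = -4 + (k + 1/k) = -4 + k + 1/k)
f(X, x) = -11*x/2 (f(X, x) = (-4 - 2 + 1/(-2))*x + x = (-4 - 2 - ½)*x + x = -13*x/2 + x = -11*x/2)
1/(6*f(-17, 4) - 75025) = 1/(6*(-11/2*4) - 75025) = 1/(6*(-22) - 75025) = 1/(-132 - 75025) = 1/(-75157) = -1/75157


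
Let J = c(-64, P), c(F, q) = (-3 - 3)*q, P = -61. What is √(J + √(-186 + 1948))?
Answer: √(366 + √1762) ≈ 20.198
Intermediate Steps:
c(F, q) = -6*q
J = 366 (J = -6*(-61) = 366)
√(J + √(-186 + 1948)) = √(366 + √(-186 + 1948)) = √(366 + √1762)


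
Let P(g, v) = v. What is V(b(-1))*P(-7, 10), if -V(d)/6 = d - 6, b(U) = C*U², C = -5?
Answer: 660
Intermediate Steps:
b(U) = -5*U²
V(d) = 36 - 6*d (V(d) = -6*(d - 6) = -6*(-6 + d) = 36 - 6*d)
V(b(-1))*P(-7, 10) = (36 - (-30)*(-1)²)*10 = (36 - (-30))*10 = (36 - 6*(-5))*10 = (36 + 30)*10 = 66*10 = 660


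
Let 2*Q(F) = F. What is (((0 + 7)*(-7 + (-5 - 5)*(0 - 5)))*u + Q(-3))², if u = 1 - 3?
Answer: 1456849/4 ≈ 3.6421e+5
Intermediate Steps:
Q(F) = F/2
u = -2
(((0 + 7)*(-7 + (-5 - 5)*(0 - 5)))*u + Q(-3))² = (((0 + 7)*(-7 + (-5 - 5)*(0 - 5)))*(-2) + (½)*(-3))² = ((7*(-7 - 10*(-5)))*(-2) - 3/2)² = ((7*(-7 + 50))*(-2) - 3/2)² = ((7*43)*(-2) - 3/2)² = (301*(-2) - 3/2)² = (-602 - 3/2)² = (-1207/2)² = 1456849/4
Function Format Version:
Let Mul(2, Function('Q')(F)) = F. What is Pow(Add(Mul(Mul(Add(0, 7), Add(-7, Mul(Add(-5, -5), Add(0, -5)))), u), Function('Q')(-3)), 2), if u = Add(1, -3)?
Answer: Rational(1456849, 4) ≈ 3.6421e+5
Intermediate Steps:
Function('Q')(F) = Mul(Rational(1, 2), F)
u = -2
Pow(Add(Mul(Mul(Add(0, 7), Add(-7, Mul(Add(-5, -5), Add(0, -5)))), u), Function('Q')(-3)), 2) = Pow(Add(Mul(Mul(Add(0, 7), Add(-7, Mul(Add(-5, -5), Add(0, -5)))), -2), Mul(Rational(1, 2), -3)), 2) = Pow(Add(Mul(Mul(7, Add(-7, Mul(-10, -5))), -2), Rational(-3, 2)), 2) = Pow(Add(Mul(Mul(7, Add(-7, 50)), -2), Rational(-3, 2)), 2) = Pow(Add(Mul(Mul(7, 43), -2), Rational(-3, 2)), 2) = Pow(Add(Mul(301, -2), Rational(-3, 2)), 2) = Pow(Add(-602, Rational(-3, 2)), 2) = Pow(Rational(-1207, 2), 2) = Rational(1456849, 4)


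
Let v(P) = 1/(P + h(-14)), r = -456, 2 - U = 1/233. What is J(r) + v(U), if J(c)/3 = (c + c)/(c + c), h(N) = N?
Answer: 8158/2797 ≈ 2.9167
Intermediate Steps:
U = 465/233 (U = 2 - 1/233 = 465/233 ≈ 1.9957)
J(c) = 3 (J(c) = 3*((c + c)/(c + c)) = 3*((2*c)/((2*c))) = 3*((2*c)*(1/(2*c))) = 3*1 = 3)
v(P) = 1/(-14 + P) (v(P) = 1/(P - 14) = 1/(-14 + P))
J(r) + v(U) = 3 + 1/(-14 + 465/233) = 3 + 1/(-2797/233) = 3 - 233/2797 = 8158/2797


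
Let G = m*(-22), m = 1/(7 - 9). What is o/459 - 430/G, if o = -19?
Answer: -197579/5049 ≈ -39.132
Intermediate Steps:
m = -½ (m = 1/(-2) = -½ ≈ -0.50000)
G = 11 (G = -½*(-22) = 11)
o/459 - 430/G = -19/459 - 430/11 = -197579/5049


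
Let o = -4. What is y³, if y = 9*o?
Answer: -46656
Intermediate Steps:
y = -36 (y = 9*(-4) = -36)
y³ = (-36)³ = -46656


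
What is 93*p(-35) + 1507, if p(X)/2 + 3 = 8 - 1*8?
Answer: 949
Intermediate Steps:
p(X) = -6 (p(X) = -6 + 2*(8 - 1*8) = -6 + 2*(8 - 8) = -6 + 2*0 = -6 + 0 = -6)
93*p(-35) + 1507 = 93*(-6) + 1507 = -558 + 1507 = 949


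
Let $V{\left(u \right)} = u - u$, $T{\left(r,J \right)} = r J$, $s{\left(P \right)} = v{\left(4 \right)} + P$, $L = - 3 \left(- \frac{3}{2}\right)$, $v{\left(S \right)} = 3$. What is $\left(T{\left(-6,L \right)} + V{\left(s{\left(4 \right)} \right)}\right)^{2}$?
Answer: $729$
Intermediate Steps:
$L = \frac{9}{2}$ ($L = - 3 \left(\left(-3\right) \frac{1}{2}\right) = \left(-3\right) \left(- \frac{3}{2}\right) = \frac{9}{2} \approx 4.5$)
$s{\left(P \right)} = 3 + P$
$T{\left(r,J \right)} = J r$
$V{\left(u \right)} = 0$
$\left(T{\left(-6,L \right)} + V{\left(s{\left(4 \right)} \right)}\right)^{2} = \left(\frac{9}{2} \left(-6\right) + 0\right)^{2} = \left(-27 + 0\right)^{2} = \left(-27\right)^{2} = 729$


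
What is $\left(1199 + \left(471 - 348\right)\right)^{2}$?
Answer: $1747684$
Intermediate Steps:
$\left(1199 + \left(471 - 348\right)\right)^{2} = \left(1199 + 123\right)^{2} = 1322^{2} = 1747684$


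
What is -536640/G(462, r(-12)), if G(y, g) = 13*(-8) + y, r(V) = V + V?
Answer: -268320/179 ≈ -1499.0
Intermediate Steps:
r(V) = 2*V
G(y, g) = -104 + y
-536640/G(462, r(-12)) = -536640/(-104 + 462) = -536640/358 = -536640*1/358 = -268320/179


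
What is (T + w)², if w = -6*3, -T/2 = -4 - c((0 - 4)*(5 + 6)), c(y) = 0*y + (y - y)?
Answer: 100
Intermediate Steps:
c(y) = 0 (c(y) = 0 + 0 = 0)
T = 8 (T = -2*(-4 - 1*0) = -2*(-4 + 0) = -2*(-4) = 8)
w = -18
(T + w)² = (8 - 18)² = (-10)² = 100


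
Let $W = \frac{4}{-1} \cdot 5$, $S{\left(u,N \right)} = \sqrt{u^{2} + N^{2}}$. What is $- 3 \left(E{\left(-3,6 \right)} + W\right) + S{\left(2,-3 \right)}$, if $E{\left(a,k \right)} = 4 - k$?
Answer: $66 + \sqrt{13} \approx 69.606$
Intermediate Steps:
$S{\left(u,N \right)} = \sqrt{N^{2} + u^{2}}$
$W = -20$ ($W = 4 \left(-1\right) 5 = \left(-4\right) 5 = -20$)
$- 3 \left(E{\left(-3,6 \right)} + W\right) + S{\left(2,-3 \right)} = - 3 \left(\left(4 - 6\right) - 20\right) + \sqrt{\left(-3\right)^{2} + 2^{2}} = - 3 \left(\left(4 - 6\right) - 20\right) + \sqrt{9 + 4} = - 3 \left(-2 - 20\right) + \sqrt{13} = \left(-3\right) \left(-22\right) + \sqrt{13} = 66 + \sqrt{13}$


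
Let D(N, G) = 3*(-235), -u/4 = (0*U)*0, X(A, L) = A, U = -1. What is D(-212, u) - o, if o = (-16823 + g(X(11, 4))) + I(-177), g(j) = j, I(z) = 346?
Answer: 15761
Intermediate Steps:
u = 0 (u = -4*0*(-1)*0 = -0*0 = -4*0 = 0)
D(N, G) = -705
o = -16466 (o = (-16823 + 11) + 346 = -16812 + 346 = -16466)
D(-212, u) - o = -705 - 1*(-16466) = -705 + 16466 = 15761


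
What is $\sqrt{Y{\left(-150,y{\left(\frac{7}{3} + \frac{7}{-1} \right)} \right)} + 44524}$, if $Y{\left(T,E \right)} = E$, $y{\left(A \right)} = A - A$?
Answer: $2 \sqrt{11131} \approx 211.01$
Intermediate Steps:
$y{\left(A \right)} = 0$
$\sqrt{Y{\left(-150,y{\left(\frac{7}{3} + \frac{7}{-1} \right)} \right)} + 44524} = \sqrt{0 + 44524} = \sqrt{44524} = 2 \sqrt{11131}$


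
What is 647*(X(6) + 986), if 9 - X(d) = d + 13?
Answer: 631472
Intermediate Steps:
X(d) = -4 - d (X(d) = 9 - (d + 13) = 9 - (13 + d) = 9 + (-13 - d) = -4 - d)
647*(X(6) + 986) = 647*((-4 - 1*6) + 986) = 647*((-4 - 6) + 986) = 647*(-10 + 986) = 647*976 = 631472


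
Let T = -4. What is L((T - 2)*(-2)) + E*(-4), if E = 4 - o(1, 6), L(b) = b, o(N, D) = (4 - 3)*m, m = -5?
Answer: -24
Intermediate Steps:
o(N, D) = -5 (o(N, D) = (4 - 3)*(-5) = 1*(-5) = -5)
E = 9 (E = 4 - 1*(-5) = 4 + 5 = 9)
L((T - 2)*(-2)) + E*(-4) = (-4 - 2)*(-2) + 9*(-4) = -6*(-2) - 36 = 12 - 36 = -24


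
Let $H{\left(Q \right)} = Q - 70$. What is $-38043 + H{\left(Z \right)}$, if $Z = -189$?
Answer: $-38302$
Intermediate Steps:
$H{\left(Q \right)} = -70 + Q$ ($H{\left(Q \right)} = Q - 70 = -70 + Q$)
$-38043 + H{\left(Z \right)} = -38043 - 259 = -38302$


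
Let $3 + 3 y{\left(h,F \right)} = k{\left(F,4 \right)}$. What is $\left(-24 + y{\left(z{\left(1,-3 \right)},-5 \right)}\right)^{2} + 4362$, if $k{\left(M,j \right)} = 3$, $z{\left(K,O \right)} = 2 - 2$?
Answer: $4938$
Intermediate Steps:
$z{\left(K,O \right)} = 0$
$y{\left(h,F \right)} = 0$ ($y{\left(h,F \right)} = -1 + \frac{1}{3} \cdot 3 = -1 + 1 = 0$)
$\left(-24 + y{\left(z{\left(1,-3 \right)},-5 \right)}\right)^{2} + 4362 = \left(-24 + 0\right)^{2} + 4362 = \left(-24\right)^{2} + 4362 = 576 + 4362 = 4938$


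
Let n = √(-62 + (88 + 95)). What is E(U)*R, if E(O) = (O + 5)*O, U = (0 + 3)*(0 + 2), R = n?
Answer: 726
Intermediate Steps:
n = 11 (n = √(-62 + 183) = √121 = 11)
R = 11
U = 6 (U = 3*2 = 6)
E(O) = O*(5 + O) (E(O) = (5 + O)*O = O*(5 + O))
E(U)*R = (6*(5 + 6))*11 = (6*11)*11 = 66*11 = 726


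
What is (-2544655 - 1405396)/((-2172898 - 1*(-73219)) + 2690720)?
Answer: -3950051/591041 ≈ -6.6832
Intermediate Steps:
(-2544655 - 1405396)/((-2172898 - 1*(-73219)) + 2690720) = -3950051/((-2172898 + 73219) + 2690720) = -3950051/(-2099679 + 2690720) = -3950051/591041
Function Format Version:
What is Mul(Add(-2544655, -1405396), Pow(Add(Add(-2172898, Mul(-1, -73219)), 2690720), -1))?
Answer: Rational(-3950051, 591041) ≈ -6.6832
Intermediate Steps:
Mul(Add(-2544655, -1405396), Pow(Add(Add(-2172898, Mul(-1, -73219)), 2690720), -1)) = Mul(-3950051, Pow(Add(Add(-2172898, 73219), 2690720), -1)) = Mul(-3950051, Pow(Add(-2099679, 2690720), -1)) = Mul(-3950051, Pow(591041, -1)) = Mul(-3950051, Rational(1, 591041)) = Rational(-3950051, 591041)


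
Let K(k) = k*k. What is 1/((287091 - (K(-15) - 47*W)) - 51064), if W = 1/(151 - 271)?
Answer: 120/28296193 ≈ 4.2409e-6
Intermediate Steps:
K(k) = k²
W = -1/120 (W = 1/(-120) = -1/120 ≈ -0.0083333)
1/((287091 - (K(-15) - 47*W)) - 51064) = 1/((287091 - ((-15)² - 47*(-1/120))) - 51064) = 1/((287091 - (225 + 47/120)) - 51064) = 1/((287091 - 1*27047/120) - 51064) = 1/((287091 - 27047/120) - 51064) = 1/(34423873/120 - 51064) = 1/(28296193/120) = 120/28296193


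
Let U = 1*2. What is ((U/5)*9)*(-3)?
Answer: -54/5 ≈ -10.800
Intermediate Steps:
U = 2
((U/5)*9)*(-3) = ((2/5)*9)*(-3) = ((2*(⅕))*9)*(-3) = ((⅖)*9)*(-3) = (18/5)*(-3) = -54/5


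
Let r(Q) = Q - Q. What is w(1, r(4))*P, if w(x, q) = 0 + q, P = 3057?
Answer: 0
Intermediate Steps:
r(Q) = 0
w(x, q) = q
w(1, r(4))*P = 0*3057 = 0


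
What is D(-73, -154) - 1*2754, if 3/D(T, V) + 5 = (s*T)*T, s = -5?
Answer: -73394103/26650 ≈ -2754.0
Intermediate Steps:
D(T, V) = 3/(-5 - 5*T²) (D(T, V) = 3/(-5 + (-5*T)*T) = 3/(-5 - 5*T²))
D(-73, -154) - 1*2754 = -3/(5 + 5*(-73)²) - 1*2754 = -3/(5 + 5*5329) - 2754 = -3/(5 + 26645) - 2754 = -3/26650 - 2754 = -73394103/26650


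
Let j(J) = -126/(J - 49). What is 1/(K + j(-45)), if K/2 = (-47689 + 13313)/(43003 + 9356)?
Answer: 2460873/67273 ≈ 36.580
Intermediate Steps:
j(J) = -126/(-49 + J)
K = -68752/52359 (K = 2*((-47689 + 13313)/(43003 + 9356)) = 2*(-34376/52359) = -68752/52359 ≈ -1.3131)
1/(K + j(-45)) = 1/(-68752/52359 - 126/(-49 - 45)) = 1/(-68752/52359 - 126/(-94)) = 1/(-68752/52359 - 126*(-1/94)) = 1/(-68752/52359 + 63/47) = 1/(67273/2460873) = 2460873/67273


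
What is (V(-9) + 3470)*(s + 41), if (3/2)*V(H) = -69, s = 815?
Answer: 2930944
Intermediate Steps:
V(H) = -46 (V(H) = (2/3)*(-69) = -46)
(V(-9) + 3470)*(s + 41) = (-46 + 3470)*(815 + 41) = 3424*856 = 2930944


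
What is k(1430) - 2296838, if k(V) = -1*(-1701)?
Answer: -2295137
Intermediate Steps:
k(V) = 1701
k(1430) - 2296838 = 1701 - 2296838 = -2295137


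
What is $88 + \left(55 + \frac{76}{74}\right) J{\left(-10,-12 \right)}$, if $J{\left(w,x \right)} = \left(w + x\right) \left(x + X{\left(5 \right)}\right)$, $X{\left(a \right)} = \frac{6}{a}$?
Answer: $\frac{2479004}{185} \approx 13400.0$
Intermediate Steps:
$J{\left(w,x \right)} = \left(\frac{6}{5} + x\right) \left(w + x\right)$ ($J{\left(w,x \right)} = \left(w + x\right) \left(x + \frac{6}{5}\right) = \left(w + x\right) \left(\frac{6}{5} + x\right) = \left(\frac{6}{5} + x\right) \left(w + x\right)$)
$88 + \left(55 + \frac{76}{74}\right) J{\left(-10,-12 \right)} = 88 + \left(55 + \frac{76}{74}\right) \left(\left(-12\right)^{2} + \frac{6}{5} \left(-10\right) + \frac{6}{5} \left(-12\right) - -120\right) = 88 + \left(55 + 76 \cdot \frac{1}{74}\right) \left(144 - 12 - \frac{72}{5} + 120\right) = 88 + \left(55 + \frac{38}{37}\right) \frac{1188}{5} = 88 + \frac{2073}{37} \cdot \frac{1188}{5} = 88 + \frac{2462724}{185} = \frac{2479004}{185}$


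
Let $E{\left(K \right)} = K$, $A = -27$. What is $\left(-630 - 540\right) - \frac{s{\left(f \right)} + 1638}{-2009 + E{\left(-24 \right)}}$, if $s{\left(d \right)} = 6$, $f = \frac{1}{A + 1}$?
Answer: $- \frac{2376966}{2033} \approx -1169.2$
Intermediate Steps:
$f = - \frac{1}{26}$ ($f = \frac{1}{-27 + 1} = \frac{1}{-26} = - \frac{1}{26} \approx -0.038462$)
$\left(-630 - 540\right) - \frac{s{\left(f \right)} + 1638}{-2009 + E{\left(-24 \right)}} = \left(-630 - 540\right) - \frac{6 + 1638}{-2009 - 24} = -1170 - \frac{1644}{-2033} = -1170 - 1644 \left(- \frac{1}{2033}\right) = -1170 - - \frac{1644}{2033} = -1170 + \frac{1644}{2033} = - \frac{2376966}{2033}$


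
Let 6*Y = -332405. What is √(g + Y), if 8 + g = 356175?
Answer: √10827582/6 ≈ 548.42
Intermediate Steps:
Y = -332405/6 (Y = (⅙)*(-332405) = -332405/6 ≈ -55401.)
g = 356167 (g = -8 + 356175 = 356167)
√(g + Y) = √(356167 - 332405/6) = √(1804597/6) = √10827582/6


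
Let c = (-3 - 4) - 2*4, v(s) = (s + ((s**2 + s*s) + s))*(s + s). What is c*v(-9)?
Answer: 38880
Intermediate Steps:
v(s) = 2*s*(2*s + 2*s**2) (v(s) = (s + ((s**2 + s**2) + s))*(2*s) = (s + (2*s**2 + s))*(2*s) = (s + (s + 2*s**2))*(2*s) = (2*s + 2*s**2)*(2*s) = 2*s*(2*s + 2*s**2))
c = -15 (c = -7 - 8 = -15)
c*v(-9) = -60*(-9)**2*(1 - 9) = -60*81*(-8) = -15*(-2592) = 38880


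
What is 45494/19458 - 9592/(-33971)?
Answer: 37654735/14369733 ≈ 2.6204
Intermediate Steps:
45494/19458 - 9592/(-33971) = 45494*(1/19458) - 9592*(-1/33971) = 989/423 + 9592/33971 = 37654735/14369733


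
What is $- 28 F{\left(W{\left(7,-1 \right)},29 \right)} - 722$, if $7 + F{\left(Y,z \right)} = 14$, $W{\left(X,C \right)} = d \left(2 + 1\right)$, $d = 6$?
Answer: $-918$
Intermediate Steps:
$W{\left(X,C \right)} = 18$ ($W{\left(X,C \right)} = 6 \left(2 + 1\right) = 6 \cdot 3 = 18$)
$F{\left(Y,z \right)} = 7$ ($F{\left(Y,z \right)} = -7 + 14 = 7$)
$- 28 F{\left(W{\left(7,-1 \right)},29 \right)} - 722 = \left(-28\right) 7 - 722 = -196 - 722 = -918$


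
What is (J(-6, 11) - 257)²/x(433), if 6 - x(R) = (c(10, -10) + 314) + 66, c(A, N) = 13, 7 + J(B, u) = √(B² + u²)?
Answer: -69853/387 + 176*√157/129 ≈ -163.40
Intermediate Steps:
J(B, u) = -7 + √(B² + u²)
x(R) = -387 (x(R) = 6 - ((13 + 314) + 66) = 6 - (327 + 66) = 6 - 1*393 = 6 - 393 = -387)
(J(-6, 11) - 257)²/x(433) = ((-7 + √((-6)² + 11²)) - 257)²/(-387) = ((-7 + √(36 + 121)) - 257)²*(-1/387) = ((-7 + √157) - 257)²*(-1/387) = (-264 + √157)²*(-1/387) = -(-264 + √157)²/387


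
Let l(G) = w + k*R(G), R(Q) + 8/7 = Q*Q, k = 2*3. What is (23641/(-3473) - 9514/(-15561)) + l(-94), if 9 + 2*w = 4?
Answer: 5728643751589/108086706 ≈ 53000.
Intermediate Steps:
k = 6
R(Q) = -8/7 + Q² (R(Q) = -8/7 + Q*Q = -8/7 + Q²)
w = -5/2 (w = -9/2 + (½)*4 = -9/2 + 2 = -5/2 ≈ -2.5000)
l(G) = -131/14 + 6*G² (l(G) = -5/2 + 6*(-8/7 + G²) = -5/2 + (-48/7 + 6*G²) = -131/14 + 6*G²)
(23641/(-3473) - 9514/(-15561)) + l(-94) = (23641/(-3473) - 9514/(-15561)) + (-131/14 + 6*(-94)²) = (23641*(-1/3473) - 9514*(-1/15561)) + (-131/14 + 6*8836) = (-23641/3473 + 9514/15561) + (-131/14 + 53016) = -334835479/54043353 + 742093/14 = 5728643751589/108086706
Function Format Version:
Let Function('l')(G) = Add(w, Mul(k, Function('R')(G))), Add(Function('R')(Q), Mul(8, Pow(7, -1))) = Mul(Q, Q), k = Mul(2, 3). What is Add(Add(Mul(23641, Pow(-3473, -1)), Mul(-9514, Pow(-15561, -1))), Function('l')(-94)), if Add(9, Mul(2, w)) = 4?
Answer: Rational(5728643751589, 108086706) ≈ 53000.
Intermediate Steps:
k = 6
Function('R')(Q) = Add(Rational(-8, 7), Pow(Q, 2)) (Function('R')(Q) = Add(Rational(-8, 7), Mul(Q, Q)) = Add(Rational(-8, 7), Pow(Q, 2)))
w = Rational(-5, 2) (w = Add(Rational(-9, 2), Mul(Rational(1, 2), 4)) = Add(Rational(-9, 2), 2) = Rational(-5, 2) ≈ -2.5000)
Function('l')(G) = Add(Rational(-131, 14), Mul(6, Pow(G, 2))) (Function('l')(G) = Add(Rational(-5, 2), Mul(6, Add(Rational(-8, 7), Pow(G, 2)))) = Add(Rational(-5, 2), Add(Rational(-48, 7), Mul(6, Pow(G, 2)))) = Add(Rational(-131, 14), Mul(6, Pow(G, 2))))
Add(Add(Mul(23641, Pow(-3473, -1)), Mul(-9514, Pow(-15561, -1))), Function('l')(-94)) = Add(Add(Mul(23641, Pow(-3473, -1)), Mul(-9514, Pow(-15561, -1))), Add(Rational(-131, 14), Mul(6, Pow(-94, 2)))) = Add(Add(Mul(23641, Rational(-1, 3473)), Mul(-9514, Rational(-1, 15561))), Add(Rational(-131, 14), Mul(6, 8836))) = Add(Add(Rational(-23641, 3473), Rational(9514, 15561)), Add(Rational(-131, 14), 53016)) = Add(Rational(-334835479, 54043353), Rational(742093, 14)) = Rational(5728643751589, 108086706)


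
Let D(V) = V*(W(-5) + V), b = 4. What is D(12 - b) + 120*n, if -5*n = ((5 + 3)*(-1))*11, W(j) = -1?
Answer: 2168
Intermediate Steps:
D(V) = V*(-1 + V)
n = 88/5 (n = -(5 + 3)*(-1)*11/5 = -8*(-1)*11/5 = -(-8)*11/5 = -⅕*(-88) = 88/5 ≈ 17.600)
D(12 - b) + 120*n = (12 - 1*4)*(-1 + (12 - 1*4)) + 120*(88/5) = (12 - 4)*(-1 + (12 - 4)) + 2112 = 8*(-1 + 8) + 2112 = 8*7 + 2112 = 56 + 2112 = 2168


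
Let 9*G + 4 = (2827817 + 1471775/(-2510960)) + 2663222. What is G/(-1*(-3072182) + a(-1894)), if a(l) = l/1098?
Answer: 168210766816265/847010571820432 ≈ 0.19859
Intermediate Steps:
G = 2757553554365/4519728 (G = -4/9 + ((2827817 + 1471775/(-2510960)) + 2663222)/9 = -4/9 + ((2827817 + 1471775*(-1/2510960)) + 2663222)/9 = -4/9 + ((2827817 - 294355/502192) + 2663222)/9 = -4/9 + (1420106780509/502192 + 2663222)/9 = -4/9 + (⅑)*(2757555563133/502192) = -4/9 + 919185187711/1506576 = 2757553554365/4519728 ≈ 6.1012e+5)
a(l) = l/1098 (a(l) = l*(1/1098) = l/1098)
G/(-1*(-3072182) + a(-1894)) = 2757553554365/(4519728*(-1*(-3072182) + (1/1098)*(-1894))) = 2757553554365/(4519728*(3072182 - 947/549)) = 2757553554365/(4519728*(1686626971/549)) = (2757553554365/4519728)*(549/1686626971) = 168210766816265/847010571820432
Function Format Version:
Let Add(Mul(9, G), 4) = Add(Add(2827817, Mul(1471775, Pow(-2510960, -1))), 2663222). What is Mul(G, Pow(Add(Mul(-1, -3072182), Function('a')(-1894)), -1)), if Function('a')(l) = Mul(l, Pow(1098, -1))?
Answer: Rational(168210766816265, 847010571820432) ≈ 0.19859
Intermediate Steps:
G = Rational(2757553554365, 4519728) (G = Add(Rational(-4, 9), Mul(Rational(1, 9), Add(Add(2827817, Mul(1471775, Pow(-2510960, -1))), 2663222))) = Add(Rational(-4, 9), Mul(Rational(1, 9), Add(Add(2827817, Mul(1471775, Rational(-1, 2510960))), 2663222))) = Add(Rational(-4, 9), Mul(Rational(1, 9), Add(Add(2827817, Rational(-294355, 502192)), 2663222))) = Add(Rational(-4, 9), Mul(Rational(1, 9), Add(Rational(1420106780509, 502192), 2663222))) = Add(Rational(-4, 9), Mul(Rational(1, 9), Rational(2757555563133, 502192))) = Add(Rational(-4, 9), Rational(919185187711, 1506576)) = Rational(2757553554365, 4519728) ≈ 6.1012e+5)
Function('a')(l) = Mul(Rational(1, 1098), l) (Function('a')(l) = Mul(l, Rational(1, 1098)) = Mul(Rational(1, 1098), l))
Mul(G, Pow(Add(Mul(-1, -3072182), Function('a')(-1894)), -1)) = Mul(Rational(2757553554365, 4519728), Pow(Add(Mul(-1, -3072182), Mul(Rational(1, 1098), -1894)), -1)) = Mul(Rational(2757553554365, 4519728), Pow(Add(3072182, Rational(-947, 549)), -1)) = Mul(Rational(2757553554365, 4519728), Pow(Rational(1686626971, 549), -1)) = Mul(Rational(2757553554365, 4519728), Rational(549, 1686626971)) = Rational(168210766816265, 847010571820432)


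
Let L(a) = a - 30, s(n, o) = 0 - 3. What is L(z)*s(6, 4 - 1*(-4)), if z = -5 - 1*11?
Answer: 138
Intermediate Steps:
s(n, o) = -3
z = -16 (z = -5 - 11 = -16)
L(a) = -30 + a
L(z)*s(6, 4 - 1*(-4)) = (-30 - 16)*(-3) = -46*(-3) = 138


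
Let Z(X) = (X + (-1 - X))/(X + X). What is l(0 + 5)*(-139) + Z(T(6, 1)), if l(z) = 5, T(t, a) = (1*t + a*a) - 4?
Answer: -4171/6 ≈ -695.17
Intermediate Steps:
T(t, a) = -4 + t + a² (T(t, a) = (t + a²) - 4 = -4 + t + a²)
Z(X) = -1/(2*X)
l(0 + 5)*(-139) + Z(T(6, 1)) = 5*(-139) - 1/(2*(-4 + 6 + 1²)) = -695 - 1/(2*(-4 + 6 + 1)) = -695 - ½/3 = -695 - ½*⅓ = -695 - ⅙ = -4171/6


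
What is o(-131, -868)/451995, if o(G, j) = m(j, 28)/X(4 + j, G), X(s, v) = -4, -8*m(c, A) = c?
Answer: -217/3615960 ≈ -6.0012e-5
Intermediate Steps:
m(c, A) = -c/8
o(G, j) = j/32 (o(G, j) = -j/8/(-4) = -j/8*(-1/4) = j/32)
o(-131, -868)/451995 = ((1/32)*(-868))/451995 = -217/8*1/451995 = -217/3615960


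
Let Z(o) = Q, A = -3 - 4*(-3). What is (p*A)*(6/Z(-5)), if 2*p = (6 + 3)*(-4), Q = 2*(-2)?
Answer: 243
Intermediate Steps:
Q = -4
A = 9 (A = -3 + 12 = 9)
Z(o) = -4
p = -18 (p = ((6 + 3)*(-4))/2 = (9*(-4))/2 = (½)*(-36) = -18)
(p*A)*(6/Z(-5)) = (-18*9)*(6/(-4)) = -972*(-1)/4 = -162*(-3/2) = 243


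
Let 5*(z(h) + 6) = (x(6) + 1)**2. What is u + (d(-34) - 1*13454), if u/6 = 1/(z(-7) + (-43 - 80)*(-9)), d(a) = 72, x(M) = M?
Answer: -37161799/2777 ≈ -13382.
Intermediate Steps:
z(h) = 19/5 (z(h) = -6 + (6 + 1)**2/5 = -6 + (1/5)*7**2 = -6 + (1/5)*49 = -6 + 49/5 = 19/5)
u = 15/2777 (u = 6/(19/5 + (-43 - 80)*(-9)) = 6/(19/5 - 123*(-9)) = 6/(19/5 + 1107) = 6/(5554/5) = 6*(5/5554) = 15/2777 ≈ 0.0054015)
u + (d(-34) - 1*13454) = 15/2777 + (72 - 1*13454) = 15/2777 + (72 - 13454) = 15/2777 - 13382 = -37161799/2777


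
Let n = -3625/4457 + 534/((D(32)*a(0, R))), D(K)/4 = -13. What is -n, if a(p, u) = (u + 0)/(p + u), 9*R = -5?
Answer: 1284269/115882 ≈ 11.083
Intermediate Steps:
R = -5/9 (R = (⅑)*(-5) = -5/9 ≈ -0.55556)
a(p, u) = u/(p + u)
D(K) = -52 (D(K) = 4*(-13) = -52)
n = -1284269/115882 (n = -3625/4457 + 534/((-(-260)/(9*(0 - 5/9)))) = -3625*1/4457 + 534/((-(-260)/(9*(-5/9)))) = -3625/4457 + 534/((-(-260)*(-9)/(9*5))) = -3625/4457 + 534/((-52*1)) = -3625/4457 + 534/(-52) = -3625/4457 + 534*(-1/52) = -3625/4457 - 267/26 = -1284269/115882 ≈ -11.083)
-n = -1*(-1284269/115882) = 1284269/115882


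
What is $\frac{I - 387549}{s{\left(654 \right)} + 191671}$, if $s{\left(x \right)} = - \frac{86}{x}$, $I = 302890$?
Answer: $- \frac{27683493}{62676374} \approx -0.44169$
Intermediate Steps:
$\frac{I - 387549}{s{\left(654 \right)} + 191671} = \frac{302890 - 387549}{- \frac{86}{654} + 191671} = - \frac{84659}{\left(-86\right) \frac{1}{654} + 191671} = - \frac{84659}{- \frac{43}{327} + 191671} = - \frac{84659}{\frac{62676374}{327}} = \left(-84659\right) \frac{327}{62676374} = - \frac{27683493}{62676374}$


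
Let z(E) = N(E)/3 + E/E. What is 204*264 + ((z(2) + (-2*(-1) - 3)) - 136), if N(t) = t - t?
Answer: 53720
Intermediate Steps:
N(t) = 0
z(E) = 1 (z(E) = 0/3 + E/E = 0*(⅓) + 1 = 0 + 1 = 1)
204*264 + ((z(2) + (-2*(-1) - 3)) - 136) = 204*264 + ((1 + (-2*(-1) - 3)) - 136) = 53856 + ((1 + (2 - 3)) - 136) = 53856 + ((1 - 1) - 136) = 53856 + (0 - 136) = 53856 - 136 = 53720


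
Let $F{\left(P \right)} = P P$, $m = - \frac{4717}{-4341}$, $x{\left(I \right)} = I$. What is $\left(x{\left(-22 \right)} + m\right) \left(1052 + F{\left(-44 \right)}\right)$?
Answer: $- \frac{90421860}{1447} \approx -62489.0$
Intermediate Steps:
$m = \frac{4717}{4341}$ ($m = \left(-4717\right) \left(- \frac{1}{4341}\right) = \frac{4717}{4341} \approx 1.0866$)
$F{\left(P \right)} = P^{2}$
$\left(x{\left(-22 \right)} + m\right) \left(1052 + F{\left(-44 \right)}\right) = \left(-22 + \frac{4717}{4341}\right) \left(1052 + \left(-44\right)^{2}\right) = - \frac{90785 \left(1052 + 1936\right)}{4341} = \left(- \frac{90785}{4341}\right) 2988 = - \frac{90421860}{1447}$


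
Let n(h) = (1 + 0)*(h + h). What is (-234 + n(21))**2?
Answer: 36864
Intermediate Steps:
n(h) = 2*h (n(h) = 1*(2*h) = 2*h)
(-234 + n(21))**2 = (-234 + 2*21)**2 = (-234 + 42)**2 = (-192)**2 = 36864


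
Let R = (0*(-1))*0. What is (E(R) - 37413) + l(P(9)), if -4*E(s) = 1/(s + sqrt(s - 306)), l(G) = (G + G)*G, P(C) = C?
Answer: -37251 + I*sqrt(34)/408 ≈ -37251.0 + 0.014292*I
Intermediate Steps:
l(G) = 2*G**2 (l(G) = (2*G)*G = 2*G**2)
R = 0 (R = 0*0 = 0)
E(s) = -1/(4*(s + sqrt(-306 + s))) (E(s) = -1/(4*(s + sqrt(s - 306))) = -1/(4*(s + sqrt(-306 + s))))
(E(R) - 37413) + l(P(9)) = (-1/(4*0 + 4*sqrt(-306 + 0)) - 37413) + 2*9**2 = (-1/(0 + 4*sqrt(-306)) - 37413) + 2*81 = (-1/(0 + 4*(3*I*sqrt(34))) - 37413) + 162 = (-1/(0 + 12*I*sqrt(34)) - 37413) + 162 = (-1/(12*I*sqrt(34)) - 37413) + 162 = (-(-1)*I*sqrt(34)/408 - 37413) + 162 = (I*sqrt(34)/408 - 37413) + 162 = (-37413 + I*sqrt(34)/408) + 162 = -37251 + I*sqrt(34)/408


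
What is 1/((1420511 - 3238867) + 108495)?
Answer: -1/1709861 ≈ -5.8484e-7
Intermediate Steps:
1/((1420511 - 3238867) + 108495) = 1/(-1818356 + 108495) = 1/(-1709861) = -1/1709861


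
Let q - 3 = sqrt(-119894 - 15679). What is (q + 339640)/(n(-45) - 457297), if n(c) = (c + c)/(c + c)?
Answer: -339643/457296 - I*sqrt(135573)/457296 ≈ -0.74272 - 0.00080517*I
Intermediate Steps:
n(c) = 1 (n(c) = (2*c)/((2*c)) = (2*c)*(1/(2*c)) = 1)
q = 3 + I*sqrt(135573) (q = 3 + sqrt(-119894 - 15679) = 3 + sqrt(-135573) = 3 + I*sqrt(135573) ≈ 3.0 + 368.2*I)
(q + 339640)/(n(-45) - 457297) = ((3 + I*sqrt(135573)) + 339640)/(1 - 457297) = (339643 + I*sqrt(135573))/(-457296) = (339643 + I*sqrt(135573))*(-1/457296) = -339643/457296 - I*sqrt(135573)/457296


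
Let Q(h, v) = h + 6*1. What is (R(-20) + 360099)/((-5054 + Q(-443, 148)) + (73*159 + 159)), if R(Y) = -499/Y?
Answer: 7202479/125500 ≈ 57.390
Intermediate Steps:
Q(h, v) = 6 + h (Q(h, v) = h + 6 = 6 + h)
(R(-20) + 360099)/((-5054 + Q(-443, 148)) + (73*159 + 159)) = (-499/(-20) + 360099)/((-5054 + (6 - 443)) + (73*159 + 159)) = (-499*(-1/20) + 360099)/((-5054 - 437) + (11607 + 159)) = (499/20 + 360099)/(-5491 + 11766) = (7202479/20)/6275 = (7202479/20)*(1/6275) = 7202479/125500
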